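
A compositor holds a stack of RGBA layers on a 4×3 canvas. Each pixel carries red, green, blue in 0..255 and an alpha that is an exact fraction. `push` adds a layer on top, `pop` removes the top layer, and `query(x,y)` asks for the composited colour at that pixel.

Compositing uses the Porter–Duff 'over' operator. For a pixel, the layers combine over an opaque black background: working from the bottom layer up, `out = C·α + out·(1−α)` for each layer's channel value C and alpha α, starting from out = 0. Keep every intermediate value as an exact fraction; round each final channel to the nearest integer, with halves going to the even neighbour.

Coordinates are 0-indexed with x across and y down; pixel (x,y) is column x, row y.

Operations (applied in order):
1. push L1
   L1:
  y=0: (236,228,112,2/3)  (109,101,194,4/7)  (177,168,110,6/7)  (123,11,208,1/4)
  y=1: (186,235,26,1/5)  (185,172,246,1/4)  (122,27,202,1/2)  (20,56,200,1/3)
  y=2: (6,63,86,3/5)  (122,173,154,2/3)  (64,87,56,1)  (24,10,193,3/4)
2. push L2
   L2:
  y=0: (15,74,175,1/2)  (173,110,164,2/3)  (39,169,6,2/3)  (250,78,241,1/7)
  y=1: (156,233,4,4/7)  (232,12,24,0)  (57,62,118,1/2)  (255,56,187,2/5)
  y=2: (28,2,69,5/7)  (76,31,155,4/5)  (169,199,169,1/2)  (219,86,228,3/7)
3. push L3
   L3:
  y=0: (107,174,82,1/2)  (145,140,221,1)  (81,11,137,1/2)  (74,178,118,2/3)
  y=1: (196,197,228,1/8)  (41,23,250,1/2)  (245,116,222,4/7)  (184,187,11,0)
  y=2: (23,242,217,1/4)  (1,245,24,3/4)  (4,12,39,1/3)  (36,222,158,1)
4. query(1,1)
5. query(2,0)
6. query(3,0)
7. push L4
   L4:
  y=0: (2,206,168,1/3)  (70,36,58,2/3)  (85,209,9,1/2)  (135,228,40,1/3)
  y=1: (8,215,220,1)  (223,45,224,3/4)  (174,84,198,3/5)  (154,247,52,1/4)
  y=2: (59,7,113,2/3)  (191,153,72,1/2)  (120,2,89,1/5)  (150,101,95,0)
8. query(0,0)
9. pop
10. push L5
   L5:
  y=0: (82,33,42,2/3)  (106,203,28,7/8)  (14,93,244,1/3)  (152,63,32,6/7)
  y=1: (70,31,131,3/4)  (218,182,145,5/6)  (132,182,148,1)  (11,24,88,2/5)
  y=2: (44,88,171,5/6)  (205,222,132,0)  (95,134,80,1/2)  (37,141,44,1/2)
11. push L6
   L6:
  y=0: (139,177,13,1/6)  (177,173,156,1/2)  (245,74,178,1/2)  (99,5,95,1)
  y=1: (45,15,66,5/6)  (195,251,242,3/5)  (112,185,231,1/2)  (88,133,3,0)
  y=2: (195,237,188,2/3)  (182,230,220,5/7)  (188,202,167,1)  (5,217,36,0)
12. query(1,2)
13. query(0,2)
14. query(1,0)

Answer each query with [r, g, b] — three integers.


(1,1) stack=L1,L2,L3; from [0,0,0]:
after L1 α=1/4: [185/4, 43, 123/2]
after L2 α=0: [185/4, 43, 123/2]
after L3 α=1/2: [349/8, 33, 623/4]
rounded: [44, 33, 156]

at x=2,y=0 over L1,L2,L3:
L1 α=6/7: [1062/7, 144, 660/7]
L2 α=2/3: [536/7, 482/3, 248/7]
L3 α=1/2: [1103/14, 515/6, 1207/14]
= [79, 86, 86]

(3,0) stack=L1,L2,L3; from [0,0,0]:
L1 α=1/4: [123/4, 11/4, 52]
L2 α=1/7: [869/14, 27/2, 79]
L3 α=2/3: [2941/42, 739/6, 105]
rounded: [70, 123, 105]

at x=0,y=0 over L1,L2,L3,L4:
+L1 (α=2/3) → [472/3, 152, 224/3]
+L2 (α=1/2) → [517/6, 113, 749/6]
+L3 (α=1/2) → [1159/12, 287/2, 1241/12]
+L4 (α=1/3) → [1171/18, 493/3, 2249/18]
rounded: [65, 164, 125]

query (1,2) [L1,L2,L3,L5,L6] — begin 0,0,0
after L1 α=2/3: [244/3, 346/3, 308/3]
after L2 α=4/5: [1156/15, 718/15, 2168/15]
after L3 α=3/4: [1201/60, 11743/60, 812/15]
after L5 α=0: [1201/60, 11743/60, 812/15]
after L6 α=5/7: [28501/210, 46243/210, 18124/105]
→ [136, 220, 173]

(0,2) stack=L1,L2,L3,L5,L6; from [0,0,0]:
after L1 α=3/5: [18/5, 189/5, 258/5]
after L2 α=5/7: [736/35, 428/35, 2241/35]
after L3 α=1/4: [3013/140, 4877/70, 7159/70]
after L5 α=5/6: [11271/280, 35677/420, 67009/420]
after L6 α=2/3: [40157/280, 234757/1260, 224929/1260]
= [143, 186, 179]

(1,0) stack=L1,L2,L3,L5,L6; from [0,0,0]:
L1 α=4/7: [436/7, 404/7, 776/7]
L2 α=2/3: [2858/21, 648/7, 1024/7]
L3 α=1: [145, 140, 221]
L5 α=7/8: [887/8, 1561/8, 417/8]
L6 α=1/2: [2303/16, 2945/16, 1665/16]
rounded: [144, 184, 104]


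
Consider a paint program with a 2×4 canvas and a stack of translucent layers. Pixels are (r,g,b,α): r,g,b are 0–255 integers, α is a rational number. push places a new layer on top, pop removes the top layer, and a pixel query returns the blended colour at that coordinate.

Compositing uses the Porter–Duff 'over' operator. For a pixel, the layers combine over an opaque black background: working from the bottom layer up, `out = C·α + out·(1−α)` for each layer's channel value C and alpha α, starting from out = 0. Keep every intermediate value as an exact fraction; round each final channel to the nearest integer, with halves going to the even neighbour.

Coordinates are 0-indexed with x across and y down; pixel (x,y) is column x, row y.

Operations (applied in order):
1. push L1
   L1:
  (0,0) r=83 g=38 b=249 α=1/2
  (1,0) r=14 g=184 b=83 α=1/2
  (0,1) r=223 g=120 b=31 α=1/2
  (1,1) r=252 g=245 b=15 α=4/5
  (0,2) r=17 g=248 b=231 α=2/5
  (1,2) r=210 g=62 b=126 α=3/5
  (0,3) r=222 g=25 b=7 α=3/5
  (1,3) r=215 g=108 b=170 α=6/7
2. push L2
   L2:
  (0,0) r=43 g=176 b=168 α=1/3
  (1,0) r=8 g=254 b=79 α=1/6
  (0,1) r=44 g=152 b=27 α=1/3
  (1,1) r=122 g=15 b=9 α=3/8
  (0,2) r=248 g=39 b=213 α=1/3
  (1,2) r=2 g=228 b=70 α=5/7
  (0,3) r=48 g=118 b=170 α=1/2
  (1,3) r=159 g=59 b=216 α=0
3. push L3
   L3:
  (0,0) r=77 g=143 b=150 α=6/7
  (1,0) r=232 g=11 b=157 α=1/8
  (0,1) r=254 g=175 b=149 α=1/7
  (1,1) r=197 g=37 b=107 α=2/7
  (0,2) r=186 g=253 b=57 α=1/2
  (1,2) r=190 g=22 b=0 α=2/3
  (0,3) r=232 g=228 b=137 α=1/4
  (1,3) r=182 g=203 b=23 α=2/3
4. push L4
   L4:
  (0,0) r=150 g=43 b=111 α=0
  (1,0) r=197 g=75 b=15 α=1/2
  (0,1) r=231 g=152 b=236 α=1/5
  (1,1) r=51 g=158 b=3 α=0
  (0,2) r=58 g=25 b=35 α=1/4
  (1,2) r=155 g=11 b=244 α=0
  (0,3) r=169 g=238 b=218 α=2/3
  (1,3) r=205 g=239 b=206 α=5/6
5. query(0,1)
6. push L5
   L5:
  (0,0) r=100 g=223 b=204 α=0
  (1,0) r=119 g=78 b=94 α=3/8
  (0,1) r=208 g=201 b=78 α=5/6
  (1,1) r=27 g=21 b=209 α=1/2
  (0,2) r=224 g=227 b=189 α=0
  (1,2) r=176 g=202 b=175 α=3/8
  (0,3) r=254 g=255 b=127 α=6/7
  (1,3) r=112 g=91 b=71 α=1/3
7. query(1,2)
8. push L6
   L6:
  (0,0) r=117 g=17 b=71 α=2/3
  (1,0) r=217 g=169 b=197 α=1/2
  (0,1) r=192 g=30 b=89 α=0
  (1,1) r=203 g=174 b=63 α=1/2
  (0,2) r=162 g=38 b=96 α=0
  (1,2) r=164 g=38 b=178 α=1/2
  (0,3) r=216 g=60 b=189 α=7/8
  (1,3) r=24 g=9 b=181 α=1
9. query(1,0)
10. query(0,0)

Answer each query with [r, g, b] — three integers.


at x=0,y=1 over L1,L2,L3,L4:
L1 α=1/2: [223/2, 60, 31/2]
L2 α=1/3: [89, 272/3, 58/3]
L3 α=1/7: [788/7, 719/7, 265/7]
L4 α=1/5: [4769/35, 788/7, 2712/35]
= [136, 113, 77]

(1,2) stack=L1,L2,L3,L4,L5; from [0,0,0]:
L1 α=3/5: [126, 186/5, 378/5]
L2 α=5/7: [262/7, 6072/35, 358/5]
L3 α=2/3: [974/7, 7612/105, 358/15]
L4 α=0: [974/7, 7612/105, 358/15]
L5 α=3/8: [4283/28, 10169/84, 1933/24]
→ [153, 121, 81]

query (1,0) [L1,L2,L3,L4,L5,L6] — begin 0,0,0
L1 α=1/2: [7, 92, 83/2]
L2 α=1/6: [43/6, 119, 191/4]
L3 α=1/8: [1693/48, 211/2, 1965/32]
L4 α=1/2: [11149/96, 361/4, 2445/64]
L5 α=3/8: [90017/768, 2741/32, 30273/512]
L6 α=1/2: [256673/1536, 8149/64, 131137/1024]
rounded: [167, 127, 128]

(0,0) stack=L1,L2,L3,L4,L5,L6; from [0,0,0]:
after L1 α=1/2: [83/2, 19, 249/2]
after L2 α=1/3: [42, 214/3, 139]
after L3 α=6/7: [72, 2788/21, 1039/7]
after L4 α=0: [72, 2788/21, 1039/7]
after L5 α=0: [72, 2788/21, 1039/7]
after L6 α=2/3: [102, 3502/63, 2033/21]
rounded: [102, 56, 97]


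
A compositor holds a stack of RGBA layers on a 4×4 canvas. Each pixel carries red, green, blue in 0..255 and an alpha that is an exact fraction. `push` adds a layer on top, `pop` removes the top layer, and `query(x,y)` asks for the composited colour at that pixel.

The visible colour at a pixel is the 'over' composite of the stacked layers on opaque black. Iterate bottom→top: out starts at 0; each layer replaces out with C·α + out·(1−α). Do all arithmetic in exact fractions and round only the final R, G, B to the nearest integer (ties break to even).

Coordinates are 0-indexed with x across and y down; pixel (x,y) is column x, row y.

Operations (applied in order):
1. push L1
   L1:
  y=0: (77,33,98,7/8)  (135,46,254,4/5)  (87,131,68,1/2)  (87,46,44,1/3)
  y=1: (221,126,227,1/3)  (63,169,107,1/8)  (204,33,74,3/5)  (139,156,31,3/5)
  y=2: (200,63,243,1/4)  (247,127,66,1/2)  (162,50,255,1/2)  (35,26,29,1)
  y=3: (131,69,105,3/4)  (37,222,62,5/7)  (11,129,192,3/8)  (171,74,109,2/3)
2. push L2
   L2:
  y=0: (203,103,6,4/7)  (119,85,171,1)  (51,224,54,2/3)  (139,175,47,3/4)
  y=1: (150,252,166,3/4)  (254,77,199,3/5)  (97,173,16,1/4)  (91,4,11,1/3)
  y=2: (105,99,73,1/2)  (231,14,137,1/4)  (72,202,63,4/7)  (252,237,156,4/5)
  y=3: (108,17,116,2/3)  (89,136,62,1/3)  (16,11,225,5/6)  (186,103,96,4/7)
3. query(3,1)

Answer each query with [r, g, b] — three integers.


(3,1) stack=L1,L2; from [0,0,0]:
+L1 (α=3/5) → [417/5, 468/5, 93/5]
+L2 (α=1/3) → [1289/15, 956/15, 241/15]
→ [86, 64, 16]


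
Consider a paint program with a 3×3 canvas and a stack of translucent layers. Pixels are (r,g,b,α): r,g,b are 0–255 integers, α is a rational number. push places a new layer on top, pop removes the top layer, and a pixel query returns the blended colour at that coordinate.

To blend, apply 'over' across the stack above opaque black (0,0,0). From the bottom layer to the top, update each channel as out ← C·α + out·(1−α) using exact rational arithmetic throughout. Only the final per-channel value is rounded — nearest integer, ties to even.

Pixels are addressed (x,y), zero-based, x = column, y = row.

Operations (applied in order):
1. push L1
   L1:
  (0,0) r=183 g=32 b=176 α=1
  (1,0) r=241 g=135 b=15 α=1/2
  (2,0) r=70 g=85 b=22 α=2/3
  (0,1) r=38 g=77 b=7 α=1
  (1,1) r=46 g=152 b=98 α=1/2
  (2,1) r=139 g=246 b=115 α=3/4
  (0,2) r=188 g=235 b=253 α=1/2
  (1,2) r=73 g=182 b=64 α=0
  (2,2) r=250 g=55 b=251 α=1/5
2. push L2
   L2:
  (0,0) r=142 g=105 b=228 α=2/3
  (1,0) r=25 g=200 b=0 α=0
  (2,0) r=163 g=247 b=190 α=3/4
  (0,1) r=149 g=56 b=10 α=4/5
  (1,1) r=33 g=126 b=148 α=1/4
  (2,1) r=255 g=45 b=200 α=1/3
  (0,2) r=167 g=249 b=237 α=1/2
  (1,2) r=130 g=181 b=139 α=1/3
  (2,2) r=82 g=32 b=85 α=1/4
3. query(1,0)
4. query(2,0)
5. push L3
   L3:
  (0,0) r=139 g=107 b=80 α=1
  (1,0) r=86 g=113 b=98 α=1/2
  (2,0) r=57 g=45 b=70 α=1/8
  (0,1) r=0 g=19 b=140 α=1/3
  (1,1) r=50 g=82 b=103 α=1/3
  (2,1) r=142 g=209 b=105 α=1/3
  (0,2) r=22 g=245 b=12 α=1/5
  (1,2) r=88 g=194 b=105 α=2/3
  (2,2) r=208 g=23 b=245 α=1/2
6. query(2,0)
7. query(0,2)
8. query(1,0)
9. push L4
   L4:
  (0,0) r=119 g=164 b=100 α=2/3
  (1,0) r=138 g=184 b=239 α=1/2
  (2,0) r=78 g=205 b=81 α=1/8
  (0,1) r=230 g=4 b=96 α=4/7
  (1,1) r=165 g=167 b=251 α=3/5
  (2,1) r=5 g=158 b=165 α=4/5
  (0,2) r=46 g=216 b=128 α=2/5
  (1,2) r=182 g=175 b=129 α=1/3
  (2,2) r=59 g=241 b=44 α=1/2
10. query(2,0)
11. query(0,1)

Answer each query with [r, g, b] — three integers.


(1,0) stack=L1,L2; from [0,0,0]:
after L1 α=1/2: [241/2, 135/2, 15/2]
after L2 α=0: [241/2, 135/2, 15/2]
→ [120, 68, 8]

(2,0) stack=L1,L2; from [0,0,0]:
after L1 α=2/3: [140/3, 170/3, 44/3]
after L2 α=3/4: [1607/12, 2393/12, 877/6]
rounded: [134, 199, 146]

at x=2,y=0 over L1,L2,L3:
after L1 α=2/3: [140/3, 170/3, 44/3]
after L2 α=3/4: [1607/12, 2393/12, 877/6]
after L3 α=1/8: [11933/96, 17291/96, 6559/48]
→ [124, 180, 137]

(0,2) stack=L1,L2,L3; from [0,0,0]:
L1 α=1/2: [94, 235/2, 253/2]
L2 α=1/2: [261/2, 733/4, 727/4]
L3 α=1/5: [544/5, 978/5, 739/5]
→ [109, 196, 148]

at x=1,y=0 over L1,L2,L3:
after L1 α=1/2: [241/2, 135/2, 15/2]
after L2 α=0: [241/2, 135/2, 15/2]
after L3 α=1/2: [413/4, 361/4, 211/4]
→ [103, 90, 53]

query (2,0) [L1,L2,L3,L4] — begin 0,0,0
L1 α=2/3: [140/3, 170/3, 44/3]
L2 α=3/4: [1607/12, 2393/12, 877/6]
L3 α=1/8: [11933/96, 17291/96, 6559/48]
L4 α=1/8: [91019/768, 140717/768, 49801/384]
rounded: [119, 183, 130]

query (0,1) [L1,L2,L3,L4] — begin 0,0,0
L1 α=1: [38, 77, 7]
L2 α=4/5: [634/5, 301/5, 47/5]
L3 α=1/3: [1268/15, 697/15, 794/15]
L4 α=4/7: [5868/35, 111/5, 2714/35]
→ [168, 22, 78]


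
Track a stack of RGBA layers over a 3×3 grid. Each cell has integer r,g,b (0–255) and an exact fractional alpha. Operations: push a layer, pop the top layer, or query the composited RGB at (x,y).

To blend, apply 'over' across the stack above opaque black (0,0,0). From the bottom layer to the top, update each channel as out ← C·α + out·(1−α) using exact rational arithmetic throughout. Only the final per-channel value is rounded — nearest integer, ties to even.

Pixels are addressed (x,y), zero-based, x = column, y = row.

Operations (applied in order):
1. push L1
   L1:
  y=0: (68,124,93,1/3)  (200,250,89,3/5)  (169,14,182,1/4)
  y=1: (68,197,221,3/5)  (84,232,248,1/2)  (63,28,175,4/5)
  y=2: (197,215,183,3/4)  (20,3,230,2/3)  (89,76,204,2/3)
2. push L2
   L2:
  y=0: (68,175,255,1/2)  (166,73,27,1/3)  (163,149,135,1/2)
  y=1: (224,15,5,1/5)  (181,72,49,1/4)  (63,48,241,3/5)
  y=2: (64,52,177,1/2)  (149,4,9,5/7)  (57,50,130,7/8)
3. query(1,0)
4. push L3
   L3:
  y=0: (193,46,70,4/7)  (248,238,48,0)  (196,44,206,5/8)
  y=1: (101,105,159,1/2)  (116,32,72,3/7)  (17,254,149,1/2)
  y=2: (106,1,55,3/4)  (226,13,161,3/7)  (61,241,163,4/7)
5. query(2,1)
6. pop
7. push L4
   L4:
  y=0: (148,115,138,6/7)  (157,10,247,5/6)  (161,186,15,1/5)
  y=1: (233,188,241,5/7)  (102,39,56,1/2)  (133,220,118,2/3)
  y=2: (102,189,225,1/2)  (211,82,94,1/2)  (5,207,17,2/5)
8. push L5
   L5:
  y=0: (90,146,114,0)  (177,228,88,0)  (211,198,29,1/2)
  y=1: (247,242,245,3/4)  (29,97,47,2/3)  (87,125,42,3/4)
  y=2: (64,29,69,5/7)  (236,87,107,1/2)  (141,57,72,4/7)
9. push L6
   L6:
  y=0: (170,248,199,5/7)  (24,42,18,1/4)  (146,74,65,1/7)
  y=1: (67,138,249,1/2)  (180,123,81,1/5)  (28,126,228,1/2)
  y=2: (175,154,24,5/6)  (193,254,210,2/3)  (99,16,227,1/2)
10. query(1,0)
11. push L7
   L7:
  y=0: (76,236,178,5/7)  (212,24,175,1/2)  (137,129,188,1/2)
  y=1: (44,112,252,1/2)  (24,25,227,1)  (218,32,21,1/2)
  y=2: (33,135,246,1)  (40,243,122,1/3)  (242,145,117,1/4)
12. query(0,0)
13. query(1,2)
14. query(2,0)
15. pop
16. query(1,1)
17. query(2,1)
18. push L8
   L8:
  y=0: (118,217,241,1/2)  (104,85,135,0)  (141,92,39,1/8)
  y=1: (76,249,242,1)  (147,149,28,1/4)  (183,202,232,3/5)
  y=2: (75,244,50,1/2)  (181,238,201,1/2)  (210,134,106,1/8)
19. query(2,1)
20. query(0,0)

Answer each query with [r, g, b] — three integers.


(1,0) stack=L1,L2; from [0,0,0]:
L1 α=3/5: [120, 150, 267/5]
L2 α=1/3: [406/3, 373/3, 223/5]
→ [135, 124, 45]

(2,1) stack=L1,L2,L3; from [0,0,0]:
+L1 (α=4/5) → [252/5, 112/5, 140]
+L2 (α=3/5) → [1449/25, 944/25, 1003/5]
+L3 (α=1/2) → [937/25, 3647/25, 874/5]
= [37, 146, 175]

(1,0) stack=L1,L2,L4,L5,L6; from [0,0,0]:
L1 α=3/5: [120, 150, 267/5]
L2 α=1/3: [406/3, 373/3, 223/5]
L4 α=5/6: [2761/18, 523/18, 3199/15]
L5 α=0: [2761/18, 523/18, 3199/15]
L6 α=1/4: [2905/24, 775/24, 3289/20]
rounded: [121, 32, 164]

query (0,0) [L1,L2,L4,L5,L6,L7] — begin 0,0,0
after L1 α=1/3: [68/3, 124/3, 31]
after L2 α=1/2: [136/3, 649/6, 143]
after L4 α=6/7: [400/3, 4789/42, 971/7]
after L5 α=0: [400/3, 4789/42, 971/7]
after L6 α=5/7: [3350/21, 30829/147, 8907/49]
after L7 α=5/7: [14680/147, 235118/1029, 61424/343]
= [100, 228, 179]

at x=1,y=2 over L1,L2,L4,L5,L6,L7:
after L1 α=2/3: [40/3, 2, 460/3]
after L2 α=5/7: [2315/21, 24/7, 1055/21]
after L4 α=1/2: [3373/21, 299/7, 3029/42]
after L5 α=1/2: [8329/42, 454/7, 7523/84]
after L6 α=2/3: [24541/126, 4010/21, 42803/252]
after L7 α=1/3: [27061/189, 13123/63, 58175/378]
rounded: [143, 208, 154]

(2,0) stack=L1,L2,L4,L5,L6,L7; from [0,0,0]:
after L1 α=1/4: [169/4, 7/2, 91/2]
after L2 α=1/2: [821/8, 305/4, 361/4]
after L4 α=1/5: [1143/10, 491/5, 376/5]
after L5 α=1/2: [3253/20, 1481/10, 521/10]
after L6 α=1/7: [11219/70, 4813/35, 1888/35]
after L7 α=1/2: [20809/140, 4664/35, 4234/35]
→ [149, 133, 121]

(1,1) stack=L1,L2,L4,L5,L6; from [0,0,0]:
+L1 (α=1/2) → [42, 116, 124]
+L2 (α=1/4) → [307/4, 105, 421/4]
+L4 (α=1/2) → [715/8, 72, 645/8]
+L5 (α=2/3) → [393/8, 266/3, 1397/24]
+L6 (α=1/5) → [753/10, 1433/15, 1883/30]
→ [75, 96, 63]

at x=2,y=1 over L1,L2,L4,L5,L6:
+L1 (α=4/5) → [252/5, 112/5, 140]
+L2 (α=3/5) → [1449/25, 944/25, 1003/5]
+L4 (α=2/3) → [8099/75, 11944/75, 2183/15]
+L5 (α=3/4) → [13837/150, 40069/300, 4073/60]
+L6 (α=1/2) → [18037/300, 77869/600, 17753/120]
= [60, 130, 148]

(2,1) stack=L1,L2,L4,L5,L6,L8; from [0,0,0]:
+L1 (α=4/5) → [252/5, 112/5, 140]
+L2 (α=3/5) → [1449/25, 944/25, 1003/5]
+L4 (α=2/3) → [8099/75, 11944/75, 2183/15]
+L5 (α=3/4) → [13837/150, 40069/300, 4073/60]
+L6 (α=1/2) → [18037/300, 77869/600, 17753/120]
+L8 (α=3/5) → [100387/750, 259669/1500, 59513/300]
rounded: [134, 173, 198]

(0,0) stack=L1,L2,L4,L5,L6,L8; from [0,0,0]:
after L1 α=1/3: [68/3, 124/3, 31]
after L2 α=1/2: [136/3, 649/6, 143]
after L4 α=6/7: [400/3, 4789/42, 971/7]
after L5 α=0: [400/3, 4789/42, 971/7]
after L6 α=5/7: [3350/21, 30829/147, 8907/49]
after L8 α=1/2: [2914/21, 31364/147, 10358/49]
rounded: [139, 213, 211]


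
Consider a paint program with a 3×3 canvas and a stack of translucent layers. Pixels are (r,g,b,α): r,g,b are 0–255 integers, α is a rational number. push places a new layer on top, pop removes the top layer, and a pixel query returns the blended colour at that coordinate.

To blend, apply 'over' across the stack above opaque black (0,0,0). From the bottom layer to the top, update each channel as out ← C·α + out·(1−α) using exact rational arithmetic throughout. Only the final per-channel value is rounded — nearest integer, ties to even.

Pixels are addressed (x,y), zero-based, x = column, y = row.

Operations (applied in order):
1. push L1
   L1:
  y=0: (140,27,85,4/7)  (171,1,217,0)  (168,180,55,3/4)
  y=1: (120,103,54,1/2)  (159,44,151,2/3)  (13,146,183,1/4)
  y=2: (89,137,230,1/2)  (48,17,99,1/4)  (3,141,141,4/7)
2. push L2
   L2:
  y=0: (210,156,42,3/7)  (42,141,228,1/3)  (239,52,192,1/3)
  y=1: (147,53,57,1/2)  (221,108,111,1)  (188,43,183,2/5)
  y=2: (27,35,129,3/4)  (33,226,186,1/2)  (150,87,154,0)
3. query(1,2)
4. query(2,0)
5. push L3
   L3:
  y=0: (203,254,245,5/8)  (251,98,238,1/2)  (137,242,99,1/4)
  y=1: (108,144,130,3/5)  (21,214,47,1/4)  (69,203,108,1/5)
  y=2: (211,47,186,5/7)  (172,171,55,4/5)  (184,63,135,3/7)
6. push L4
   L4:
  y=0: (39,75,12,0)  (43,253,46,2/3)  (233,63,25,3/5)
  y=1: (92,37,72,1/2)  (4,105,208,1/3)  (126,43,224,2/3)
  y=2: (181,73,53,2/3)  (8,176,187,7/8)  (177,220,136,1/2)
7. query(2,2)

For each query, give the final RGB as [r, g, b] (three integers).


(1,2) stack=L1,L2; from [0,0,0]:
+L1 (α=1/4) → [12, 17/4, 99/4]
+L2 (α=1/2) → [45/2, 921/8, 843/8]
→ [22, 115, 105]

at x=2,y=0 over L1,L2:
L1 α=3/4: [126, 135, 165/4]
L2 α=1/3: [491/3, 322/3, 183/2]
→ [164, 107, 92]

query (2,2) [L1,L2,L3,L4] — begin 0,0,0
L1 α=4/7: [12/7, 564/7, 564/7]
L2 α=0: [12/7, 564/7, 564/7]
L3 α=3/7: [3912/49, 3579/49, 5091/49]
L4 α=1/2: [12585/98, 14359/98, 11755/98]
= [128, 147, 120]


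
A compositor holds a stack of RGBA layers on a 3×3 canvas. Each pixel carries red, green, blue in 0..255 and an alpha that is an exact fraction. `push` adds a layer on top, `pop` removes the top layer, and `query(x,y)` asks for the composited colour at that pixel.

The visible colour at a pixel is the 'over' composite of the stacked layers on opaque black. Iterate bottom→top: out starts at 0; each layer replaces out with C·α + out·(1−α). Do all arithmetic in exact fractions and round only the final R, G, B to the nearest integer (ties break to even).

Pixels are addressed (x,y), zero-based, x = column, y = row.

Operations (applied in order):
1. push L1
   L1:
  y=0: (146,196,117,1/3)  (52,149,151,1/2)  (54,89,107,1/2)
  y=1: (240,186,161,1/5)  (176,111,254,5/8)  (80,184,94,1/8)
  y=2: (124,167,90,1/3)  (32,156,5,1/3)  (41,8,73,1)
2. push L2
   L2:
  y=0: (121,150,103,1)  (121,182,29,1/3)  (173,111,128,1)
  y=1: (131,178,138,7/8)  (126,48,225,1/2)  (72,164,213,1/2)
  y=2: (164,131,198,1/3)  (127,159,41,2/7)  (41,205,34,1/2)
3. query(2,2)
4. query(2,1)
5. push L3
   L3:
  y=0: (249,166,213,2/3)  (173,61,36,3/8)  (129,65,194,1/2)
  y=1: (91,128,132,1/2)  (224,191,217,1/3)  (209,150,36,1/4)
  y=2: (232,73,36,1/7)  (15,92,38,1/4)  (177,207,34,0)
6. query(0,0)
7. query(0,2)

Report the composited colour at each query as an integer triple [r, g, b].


query (2,2) [L1,L2] — begin 0,0,0
after L1 α=1: [41, 8, 73]
after L2 α=1/2: [41, 213/2, 107/2]
rounded: [41, 106, 54]

query (2,1) [L1,L2] — begin 0,0,0
L1 α=1/8: [10, 23, 47/4]
L2 α=1/2: [41, 187/2, 899/8]
rounded: [41, 94, 112]

query (0,0) [L1,L2,L3] — begin 0,0,0
+L1 (α=1/3) → [146/3, 196/3, 39]
+L2 (α=1) → [121, 150, 103]
+L3 (α=2/3) → [619/3, 482/3, 529/3]
→ [206, 161, 176]

(0,2) stack=L1,L2,L3; from [0,0,0]:
+L1 (α=1/3) → [124/3, 167/3, 30]
+L2 (α=1/3) → [740/9, 727/9, 86]
+L3 (α=1/7) → [2176/21, 239/3, 552/7]
= [104, 80, 79]


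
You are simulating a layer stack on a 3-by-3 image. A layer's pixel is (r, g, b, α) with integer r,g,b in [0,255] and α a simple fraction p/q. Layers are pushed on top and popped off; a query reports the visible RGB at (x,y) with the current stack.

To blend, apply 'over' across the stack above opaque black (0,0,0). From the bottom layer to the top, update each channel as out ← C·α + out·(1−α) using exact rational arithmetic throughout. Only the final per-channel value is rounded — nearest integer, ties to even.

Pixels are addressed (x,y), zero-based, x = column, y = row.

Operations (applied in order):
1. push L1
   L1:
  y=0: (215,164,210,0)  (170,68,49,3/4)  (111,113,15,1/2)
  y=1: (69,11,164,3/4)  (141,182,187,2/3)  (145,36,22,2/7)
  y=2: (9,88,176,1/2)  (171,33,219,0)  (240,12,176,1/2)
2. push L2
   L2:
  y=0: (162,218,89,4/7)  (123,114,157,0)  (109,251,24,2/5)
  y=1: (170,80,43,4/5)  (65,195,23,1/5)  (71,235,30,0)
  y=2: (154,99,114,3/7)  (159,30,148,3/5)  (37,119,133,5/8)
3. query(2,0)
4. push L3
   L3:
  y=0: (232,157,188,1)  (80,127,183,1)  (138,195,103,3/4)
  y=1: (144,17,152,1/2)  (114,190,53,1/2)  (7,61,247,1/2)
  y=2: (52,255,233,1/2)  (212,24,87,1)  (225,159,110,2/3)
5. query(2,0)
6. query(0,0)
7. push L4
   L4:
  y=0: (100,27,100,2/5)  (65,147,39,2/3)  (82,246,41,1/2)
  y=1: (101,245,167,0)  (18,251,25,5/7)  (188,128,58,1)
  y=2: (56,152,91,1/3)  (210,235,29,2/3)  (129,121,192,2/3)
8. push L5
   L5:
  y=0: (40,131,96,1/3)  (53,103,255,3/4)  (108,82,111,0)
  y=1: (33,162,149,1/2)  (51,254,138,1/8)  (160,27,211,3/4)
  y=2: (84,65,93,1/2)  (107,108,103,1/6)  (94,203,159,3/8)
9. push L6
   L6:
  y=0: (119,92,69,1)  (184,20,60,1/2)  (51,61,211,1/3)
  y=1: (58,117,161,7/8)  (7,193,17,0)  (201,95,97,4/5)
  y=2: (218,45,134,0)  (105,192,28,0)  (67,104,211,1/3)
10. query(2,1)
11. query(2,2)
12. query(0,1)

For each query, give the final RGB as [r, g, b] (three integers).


query (2,0) [L1,L2] — begin 0,0,0
+L1 (α=1/2) → [111/2, 113/2, 15/2]
+L2 (α=2/5) → [769/10, 1343/10, 141/10]
rounded: [77, 134, 14]

(2,0) stack=L1,L2,L3; from [0,0,0]:
L1 α=1/2: [111/2, 113/2, 15/2]
L2 α=2/5: [769/10, 1343/10, 141/10]
L3 α=3/4: [4909/40, 7193/40, 3231/40]
→ [123, 180, 81]

(0,0) stack=L1,L2,L3; from [0,0,0]:
after L1 α=0: [0, 0, 0]
after L2 α=4/7: [648/7, 872/7, 356/7]
after L3 α=1: [232, 157, 188]
= [232, 157, 188]

(2,1) stack=L1,L2,L3,L4,L5,L6; from [0,0,0]:
+L1 (α=2/7) → [290/7, 72/7, 44/7]
+L2 (α=0) → [290/7, 72/7, 44/7]
+L3 (α=1/2) → [339/14, 499/14, 1773/14]
+L4 (α=1) → [188, 128, 58]
+L5 (α=3/4) → [167, 209/4, 691/4]
+L6 (α=4/5) → [971/5, 1729/20, 2243/20]
= [194, 86, 112]

at x=2,y=2 over L1,L2,L3,L4,L5,L6:
L1 α=1/2: [120, 6, 88]
L2 α=5/8: [545/8, 613/8, 929/8]
L3 α=2/3: [4145/24, 3157/24, 2689/24]
L4 α=2/3: [10337/72, 8965/72, 11905/72]
L5 α=3/8: [71989/576, 88673/576, 93869/576]
L6 α=1/3: [91285/864, 118625/864, 154637/864]
→ [106, 137, 179]

(0,1) stack=L1,L2,L3,L4,L5,L6; from [0,0,0]:
L1 α=3/4: [207/4, 33/4, 123]
L2 α=4/5: [2927/20, 1313/20, 59]
L3 α=1/2: [5807/40, 1653/40, 211/2]
L4 α=0: [5807/40, 1653/40, 211/2]
L5 α=1/2: [7127/80, 8133/80, 509/4]
L6 α=7/8: [39607/640, 73653/640, 5017/32]
rounded: [62, 115, 157]


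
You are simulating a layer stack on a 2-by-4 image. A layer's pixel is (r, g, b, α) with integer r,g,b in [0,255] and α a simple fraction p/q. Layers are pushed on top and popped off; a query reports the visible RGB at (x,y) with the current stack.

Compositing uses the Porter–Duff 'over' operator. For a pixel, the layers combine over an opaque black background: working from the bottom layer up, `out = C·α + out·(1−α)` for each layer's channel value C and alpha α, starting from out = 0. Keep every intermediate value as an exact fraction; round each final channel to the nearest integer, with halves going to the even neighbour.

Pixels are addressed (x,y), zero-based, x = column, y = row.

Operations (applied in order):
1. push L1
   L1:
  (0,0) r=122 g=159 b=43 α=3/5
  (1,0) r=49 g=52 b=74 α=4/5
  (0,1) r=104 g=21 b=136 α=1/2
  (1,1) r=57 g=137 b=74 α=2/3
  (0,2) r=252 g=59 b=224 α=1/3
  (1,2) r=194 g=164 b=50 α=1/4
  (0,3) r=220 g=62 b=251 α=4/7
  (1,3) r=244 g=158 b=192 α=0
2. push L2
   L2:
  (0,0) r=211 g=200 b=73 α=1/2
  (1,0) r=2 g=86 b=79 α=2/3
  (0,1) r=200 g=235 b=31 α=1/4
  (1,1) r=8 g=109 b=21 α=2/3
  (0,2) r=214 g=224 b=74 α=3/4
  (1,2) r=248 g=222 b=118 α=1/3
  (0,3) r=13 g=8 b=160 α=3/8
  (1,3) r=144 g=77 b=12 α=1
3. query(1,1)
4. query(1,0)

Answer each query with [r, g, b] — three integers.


at x=1,y=1 over L1,L2:
+L1 (α=2/3) → [38, 274/3, 148/3]
+L2 (α=2/3) → [18, 928/9, 274/9]
rounded: [18, 103, 30]

query (1,0) [L1,L2] — begin 0,0,0
after L1 α=4/5: [196/5, 208/5, 296/5]
after L2 α=2/3: [72/5, 356/5, 362/5]
rounded: [14, 71, 72]


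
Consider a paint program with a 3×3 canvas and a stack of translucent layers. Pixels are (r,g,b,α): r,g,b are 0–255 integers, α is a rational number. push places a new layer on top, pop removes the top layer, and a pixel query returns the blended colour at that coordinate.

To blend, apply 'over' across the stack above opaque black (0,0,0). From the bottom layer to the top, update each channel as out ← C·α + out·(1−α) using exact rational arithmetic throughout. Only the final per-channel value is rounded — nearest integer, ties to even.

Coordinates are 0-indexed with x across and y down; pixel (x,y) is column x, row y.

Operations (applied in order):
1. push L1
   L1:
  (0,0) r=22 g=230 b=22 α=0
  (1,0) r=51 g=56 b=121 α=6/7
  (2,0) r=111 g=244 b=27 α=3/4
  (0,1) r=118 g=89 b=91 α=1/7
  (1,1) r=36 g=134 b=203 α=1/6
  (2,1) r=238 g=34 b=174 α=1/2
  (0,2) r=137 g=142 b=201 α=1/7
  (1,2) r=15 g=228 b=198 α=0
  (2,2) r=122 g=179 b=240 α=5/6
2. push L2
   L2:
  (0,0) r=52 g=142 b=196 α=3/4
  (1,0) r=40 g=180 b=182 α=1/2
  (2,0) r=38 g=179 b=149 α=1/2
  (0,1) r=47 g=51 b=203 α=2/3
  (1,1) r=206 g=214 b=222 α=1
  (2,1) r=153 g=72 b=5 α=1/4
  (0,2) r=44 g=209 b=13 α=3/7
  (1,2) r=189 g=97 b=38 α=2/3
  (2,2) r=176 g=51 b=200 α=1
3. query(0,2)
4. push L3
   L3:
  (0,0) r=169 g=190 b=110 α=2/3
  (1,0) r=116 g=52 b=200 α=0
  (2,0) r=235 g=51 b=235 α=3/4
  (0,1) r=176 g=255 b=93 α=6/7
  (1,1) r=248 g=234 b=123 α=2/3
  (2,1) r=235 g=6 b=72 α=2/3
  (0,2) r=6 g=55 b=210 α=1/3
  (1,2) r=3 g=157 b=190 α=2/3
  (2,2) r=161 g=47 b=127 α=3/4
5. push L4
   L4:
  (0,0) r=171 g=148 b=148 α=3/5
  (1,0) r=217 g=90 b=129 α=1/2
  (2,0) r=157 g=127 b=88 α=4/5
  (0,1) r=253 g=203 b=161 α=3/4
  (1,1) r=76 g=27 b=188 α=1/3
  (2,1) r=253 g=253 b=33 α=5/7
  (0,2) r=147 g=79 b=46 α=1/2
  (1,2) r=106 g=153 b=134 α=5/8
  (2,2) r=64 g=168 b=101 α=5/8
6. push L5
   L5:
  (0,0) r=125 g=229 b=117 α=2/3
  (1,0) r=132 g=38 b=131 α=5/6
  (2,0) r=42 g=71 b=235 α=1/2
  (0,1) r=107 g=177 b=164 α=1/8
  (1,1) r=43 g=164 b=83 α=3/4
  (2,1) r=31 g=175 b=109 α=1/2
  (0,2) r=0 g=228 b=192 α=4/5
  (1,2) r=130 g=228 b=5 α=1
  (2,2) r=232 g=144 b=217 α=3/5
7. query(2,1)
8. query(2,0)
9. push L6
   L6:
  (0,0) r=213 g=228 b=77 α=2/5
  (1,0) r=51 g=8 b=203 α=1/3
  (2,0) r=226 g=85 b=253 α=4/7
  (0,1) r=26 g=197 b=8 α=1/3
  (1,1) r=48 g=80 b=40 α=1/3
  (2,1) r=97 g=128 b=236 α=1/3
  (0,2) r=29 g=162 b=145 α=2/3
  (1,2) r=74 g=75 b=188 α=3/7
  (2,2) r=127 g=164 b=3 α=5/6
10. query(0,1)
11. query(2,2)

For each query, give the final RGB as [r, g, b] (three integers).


(0,2) stack=L1,L2; from [0,0,0]:
+L1 (α=1/7) → [137/7, 142/7, 201/7]
+L2 (α=3/7) → [1472/49, 4957/49, 1077/49]
= [30, 101, 22]

(2,1) stack=L1,L2,L3,L4,L5; from [0,0,0]:
L1 α=1/2: [119, 17, 87]
L2 α=1/4: [255/2, 123/4, 133/2]
L3 α=2/3: [1195/6, 57/4, 421/6]
L4 α=5/7: [4990/21, 2587/14, 916/21]
L5 α=1/2: [5641/42, 5037/28, 3205/42]
→ [134, 180, 76]

at x=2,y=0 over L1,L2,L3,L4,L5:
+L1 (α=3/4) → [333/4, 183, 81/4]
+L2 (α=1/2) → [485/8, 181, 677/8]
+L3 (α=3/4) → [6125/32, 167/2, 6317/32]
+L4 (α=4/5) → [26221/160, 1183/10, 17581/160]
+L5 (α=1/2) → [32941/320, 1893/20, 55181/320]
→ [103, 95, 172]

(0,1) stack=L1,L2,L3,L4,L5,L6; from [0,0,0]:
after L1 α=1/7: [118/7, 89/7, 13]
after L2 α=2/3: [776/21, 803/21, 419/3]
after L3 α=6/7: [22952/147, 32933/147, 299/3]
after L4 α=3/4: [134525/588, 30614/147, 437/3]
after L5 α=1/8: [143513/672, 34331/168, 3551/24]
after L6 α=1/3: [152249/1008, 50879/252, 3647/36]
rounded: [151, 202, 101]

at x=2,y=2 over L1,L2,L3,L4,L5,L6:
+L1 (α=5/6) → [305/3, 895/6, 200]
+L2 (α=1) → [176, 51, 200]
+L3 (α=3/4) → [659/4, 48, 581/4]
+L4 (α=5/8) → [3257/32, 123, 3763/32]
+L5 (α=3/5) → [14393/80, 678/5, 14179/80]
+L6 (α=5/6) → [21731/160, 2389/15, 15379/480]
→ [136, 159, 32]


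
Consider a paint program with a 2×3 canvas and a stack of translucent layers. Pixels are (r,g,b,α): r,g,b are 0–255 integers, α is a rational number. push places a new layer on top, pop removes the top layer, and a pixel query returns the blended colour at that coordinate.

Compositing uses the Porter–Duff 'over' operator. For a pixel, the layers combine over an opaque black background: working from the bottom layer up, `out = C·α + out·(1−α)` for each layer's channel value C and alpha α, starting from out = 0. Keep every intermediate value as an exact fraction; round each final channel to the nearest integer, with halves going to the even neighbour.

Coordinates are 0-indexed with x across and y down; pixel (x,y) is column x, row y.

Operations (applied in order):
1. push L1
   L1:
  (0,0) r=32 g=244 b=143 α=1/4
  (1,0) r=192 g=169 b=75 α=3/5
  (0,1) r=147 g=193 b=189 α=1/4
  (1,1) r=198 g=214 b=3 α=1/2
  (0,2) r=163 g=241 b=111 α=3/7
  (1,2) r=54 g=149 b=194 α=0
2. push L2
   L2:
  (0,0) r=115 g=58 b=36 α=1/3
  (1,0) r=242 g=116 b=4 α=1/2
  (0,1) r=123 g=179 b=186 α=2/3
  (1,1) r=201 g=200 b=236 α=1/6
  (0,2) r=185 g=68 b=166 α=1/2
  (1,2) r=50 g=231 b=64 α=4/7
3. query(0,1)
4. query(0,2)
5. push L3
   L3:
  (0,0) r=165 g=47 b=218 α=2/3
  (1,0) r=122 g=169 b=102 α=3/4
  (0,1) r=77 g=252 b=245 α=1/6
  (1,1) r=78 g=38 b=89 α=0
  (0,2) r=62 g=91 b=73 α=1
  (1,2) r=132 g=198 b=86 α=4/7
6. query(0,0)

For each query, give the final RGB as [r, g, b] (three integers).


at x=0,y=1 over L1,L2:
+L1 (α=1/4) → [147/4, 193/4, 189/4]
+L2 (α=2/3) → [377/4, 1625/12, 559/4]
rounded: [94, 135, 140]

(0,2) stack=L1,L2; from [0,0,0]:
L1 α=3/7: [489/7, 723/7, 333/7]
L2 α=1/2: [892/7, 1199/14, 1495/14]
→ [127, 86, 107]

query (0,0) [L1,L2,L3] — begin 0,0,0
L1 α=1/4: [8, 61, 143/4]
L2 α=1/3: [131/3, 60, 215/6]
L3 α=2/3: [1121/9, 154/3, 2831/18]
rounded: [125, 51, 157]


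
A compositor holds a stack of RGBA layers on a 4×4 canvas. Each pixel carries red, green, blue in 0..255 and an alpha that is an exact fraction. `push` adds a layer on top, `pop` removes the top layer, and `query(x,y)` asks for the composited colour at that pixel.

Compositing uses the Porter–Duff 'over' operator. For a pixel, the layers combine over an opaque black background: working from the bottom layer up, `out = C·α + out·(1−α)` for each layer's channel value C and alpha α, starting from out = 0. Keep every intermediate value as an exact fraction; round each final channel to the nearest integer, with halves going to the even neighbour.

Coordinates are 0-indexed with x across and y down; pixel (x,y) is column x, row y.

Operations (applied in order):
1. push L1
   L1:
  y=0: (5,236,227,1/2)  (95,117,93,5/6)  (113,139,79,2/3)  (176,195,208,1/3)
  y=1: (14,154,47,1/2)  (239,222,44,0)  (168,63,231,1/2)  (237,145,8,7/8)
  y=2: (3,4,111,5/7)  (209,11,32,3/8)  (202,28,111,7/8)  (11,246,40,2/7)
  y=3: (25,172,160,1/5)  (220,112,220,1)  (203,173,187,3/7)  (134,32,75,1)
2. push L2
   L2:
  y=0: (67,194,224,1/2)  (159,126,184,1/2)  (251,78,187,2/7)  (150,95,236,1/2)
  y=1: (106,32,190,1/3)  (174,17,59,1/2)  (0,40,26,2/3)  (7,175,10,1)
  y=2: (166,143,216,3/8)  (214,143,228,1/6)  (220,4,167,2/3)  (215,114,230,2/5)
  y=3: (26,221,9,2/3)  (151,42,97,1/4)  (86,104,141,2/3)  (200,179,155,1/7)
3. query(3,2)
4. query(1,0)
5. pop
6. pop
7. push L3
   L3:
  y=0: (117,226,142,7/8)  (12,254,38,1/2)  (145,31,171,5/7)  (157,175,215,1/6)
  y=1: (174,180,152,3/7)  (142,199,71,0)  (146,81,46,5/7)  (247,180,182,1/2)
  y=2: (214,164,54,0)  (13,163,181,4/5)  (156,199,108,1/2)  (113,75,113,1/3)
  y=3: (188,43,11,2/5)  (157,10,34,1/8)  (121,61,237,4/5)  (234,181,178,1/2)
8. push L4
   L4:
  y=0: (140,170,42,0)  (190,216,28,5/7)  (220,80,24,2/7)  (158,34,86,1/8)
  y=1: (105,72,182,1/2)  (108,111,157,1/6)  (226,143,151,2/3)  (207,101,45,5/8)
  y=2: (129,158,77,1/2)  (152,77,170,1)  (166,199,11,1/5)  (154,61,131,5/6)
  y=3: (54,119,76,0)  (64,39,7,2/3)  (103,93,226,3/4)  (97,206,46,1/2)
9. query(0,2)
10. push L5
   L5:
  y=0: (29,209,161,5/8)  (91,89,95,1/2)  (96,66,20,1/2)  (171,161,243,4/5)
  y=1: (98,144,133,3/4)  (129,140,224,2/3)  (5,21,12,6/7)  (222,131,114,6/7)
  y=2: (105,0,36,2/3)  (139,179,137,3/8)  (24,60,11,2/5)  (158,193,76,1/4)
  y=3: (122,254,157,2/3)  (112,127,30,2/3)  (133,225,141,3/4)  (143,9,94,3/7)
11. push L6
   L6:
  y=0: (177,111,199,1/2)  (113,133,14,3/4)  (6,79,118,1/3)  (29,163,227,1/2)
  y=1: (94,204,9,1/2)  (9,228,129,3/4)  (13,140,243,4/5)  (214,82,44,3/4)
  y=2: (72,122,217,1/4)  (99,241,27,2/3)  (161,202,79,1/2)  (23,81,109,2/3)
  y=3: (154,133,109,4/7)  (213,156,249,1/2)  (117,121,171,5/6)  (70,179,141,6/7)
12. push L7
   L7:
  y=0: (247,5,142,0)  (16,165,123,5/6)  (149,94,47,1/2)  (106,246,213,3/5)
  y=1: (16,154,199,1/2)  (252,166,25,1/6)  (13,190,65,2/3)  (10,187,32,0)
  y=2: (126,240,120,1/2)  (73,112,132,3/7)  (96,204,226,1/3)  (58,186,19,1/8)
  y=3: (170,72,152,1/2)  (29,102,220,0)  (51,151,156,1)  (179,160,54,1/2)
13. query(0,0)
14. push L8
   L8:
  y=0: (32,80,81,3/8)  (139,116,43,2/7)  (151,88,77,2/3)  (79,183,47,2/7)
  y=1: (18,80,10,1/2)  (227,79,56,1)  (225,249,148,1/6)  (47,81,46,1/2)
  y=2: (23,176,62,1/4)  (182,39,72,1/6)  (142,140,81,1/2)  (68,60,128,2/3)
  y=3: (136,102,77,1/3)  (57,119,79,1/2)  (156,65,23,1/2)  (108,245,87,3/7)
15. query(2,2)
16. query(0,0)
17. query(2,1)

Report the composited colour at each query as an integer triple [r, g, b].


query (3,2) [L1,L2] — begin 0,0,0
after L1 α=2/7: [22/7, 492/7, 80/7]
after L2 α=2/5: [3076/35, 3072/35, 692/7]
rounded: [88, 88, 99]

(1,0) stack=L1,L2; from [0,0,0]:
+L1 (α=5/6) → [475/6, 195/2, 155/2]
+L2 (α=1/2) → [1429/12, 447/4, 523/4]
rounded: [119, 112, 131]

at x=0,y=2 over L3,L4:
+L3 (α=0) → [0, 0, 0]
+L4 (α=1/2) → [129/2, 79, 77/2]
= [64, 79, 38]

query (0,0) [L3,L4,L5,L6,L7] — begin 0,0,0
L3 α=7/8: [819/8, 791/4, 497/4]
L4 α=0: [819/8, 791/4, 497/4]
L5 α=5/8: [3617/64, 6553/32, 4711/32]
L6 α=1/2: [14945/128, 10105/64, 11079/64]
L7 α=0: [14945/128, 10105/64, 11079/64]
= [117, 158, 173]

(2,2) stack=L3,L4,L5,L6,L7,L8; from [0,0,0]:
+L3 (α=1/2) → [78, 199/2, 54]
+L4 (α=1/5) → [478/5, 597/5, 227/5]
+L5 (α=2/5) → [1674/25, 2391/25, 791/25]
+L6 (α=1/2) → [5699/50, 7441/50, 1383/25]
+L7 (α=1/3) → [8099/75, 12541/75, 8416/75]
+L8 (α=1/2) → [18749/150, 23041/150, 14491/150]
→ [125, 154, 97]

at x=0,y=0 over L3,L4,L5,L6,L7,L8:
+L3 (α=7/8) → [819/8, 791/4, 497/4]
+L4 (α=0) → [819/8, 791/4, 497/4]
+L5 (α=5/8) → [3617/64, 6553/32, 4711/32]
+L6 (α=1/2) → [14945/128, 10105/64, 11079/64]
+L7 (α=0) → [14945/128, 10105/64, 11079/64]
+L8 (α=3/8) → [87013/1024, 65885/512, 70947/512]
= [85, 129, 139]

(2,1) stack=L3,L4,L5,L6,L7,L8; from [0,0,0]:
after L3 α=5/7: [730/7, 405/7, 230/7]
after L4 α=2/3: [1298/7, 2407/21, 2344/21]
after L5 α=6/7: [1508/49, 5053/147, 3856/147]
after L6 α=4/5: [4056/245, 87373/735, 29348/147]
after L7 α=2/3: [10426/735, 366673/2205, 48458/441]
after L8 α=1/6: [43501/882, 238241/1323, 153779/1323]
= [49, 180, 116]


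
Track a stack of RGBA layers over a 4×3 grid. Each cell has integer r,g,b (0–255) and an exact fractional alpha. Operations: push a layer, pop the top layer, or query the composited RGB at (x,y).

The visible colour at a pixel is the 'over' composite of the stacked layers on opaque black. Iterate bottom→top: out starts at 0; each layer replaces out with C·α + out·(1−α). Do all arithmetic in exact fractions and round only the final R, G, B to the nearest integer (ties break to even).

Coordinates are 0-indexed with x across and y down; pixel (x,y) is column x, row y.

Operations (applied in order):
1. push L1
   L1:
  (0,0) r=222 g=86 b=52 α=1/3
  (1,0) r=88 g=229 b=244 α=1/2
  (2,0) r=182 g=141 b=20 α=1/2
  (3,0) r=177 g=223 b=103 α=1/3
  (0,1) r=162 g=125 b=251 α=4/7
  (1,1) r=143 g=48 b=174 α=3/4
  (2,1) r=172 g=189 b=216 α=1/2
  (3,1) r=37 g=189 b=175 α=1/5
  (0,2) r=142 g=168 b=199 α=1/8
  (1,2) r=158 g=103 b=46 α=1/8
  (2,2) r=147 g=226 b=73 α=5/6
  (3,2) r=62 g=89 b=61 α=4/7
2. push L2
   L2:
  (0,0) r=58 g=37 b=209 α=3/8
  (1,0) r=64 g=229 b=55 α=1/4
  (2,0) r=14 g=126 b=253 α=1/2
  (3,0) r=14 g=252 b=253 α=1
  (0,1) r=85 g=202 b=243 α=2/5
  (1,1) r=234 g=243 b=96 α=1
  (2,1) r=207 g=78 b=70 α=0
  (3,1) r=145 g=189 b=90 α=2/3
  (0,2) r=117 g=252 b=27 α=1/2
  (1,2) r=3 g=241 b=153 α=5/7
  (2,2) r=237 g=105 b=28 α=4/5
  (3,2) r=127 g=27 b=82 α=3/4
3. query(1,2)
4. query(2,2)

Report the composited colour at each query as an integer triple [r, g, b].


query (1,2) [L1,L2] — begin 0,0,0
L1 α=1/8: [79/4, 103/8, 23/4]
L2 α=5/7: [109/14, 4923/28, 1553/14]
rounded: [8, 176, 111]

(2,2) stack=L1,L2; from [0,0,0]:
+L1 (α=5/6) → [245/2, 565/3, 365/6]
+L2 (α=4/5) → [2141/10, 365/3, 1037/30]
→ [214, 122, 35]


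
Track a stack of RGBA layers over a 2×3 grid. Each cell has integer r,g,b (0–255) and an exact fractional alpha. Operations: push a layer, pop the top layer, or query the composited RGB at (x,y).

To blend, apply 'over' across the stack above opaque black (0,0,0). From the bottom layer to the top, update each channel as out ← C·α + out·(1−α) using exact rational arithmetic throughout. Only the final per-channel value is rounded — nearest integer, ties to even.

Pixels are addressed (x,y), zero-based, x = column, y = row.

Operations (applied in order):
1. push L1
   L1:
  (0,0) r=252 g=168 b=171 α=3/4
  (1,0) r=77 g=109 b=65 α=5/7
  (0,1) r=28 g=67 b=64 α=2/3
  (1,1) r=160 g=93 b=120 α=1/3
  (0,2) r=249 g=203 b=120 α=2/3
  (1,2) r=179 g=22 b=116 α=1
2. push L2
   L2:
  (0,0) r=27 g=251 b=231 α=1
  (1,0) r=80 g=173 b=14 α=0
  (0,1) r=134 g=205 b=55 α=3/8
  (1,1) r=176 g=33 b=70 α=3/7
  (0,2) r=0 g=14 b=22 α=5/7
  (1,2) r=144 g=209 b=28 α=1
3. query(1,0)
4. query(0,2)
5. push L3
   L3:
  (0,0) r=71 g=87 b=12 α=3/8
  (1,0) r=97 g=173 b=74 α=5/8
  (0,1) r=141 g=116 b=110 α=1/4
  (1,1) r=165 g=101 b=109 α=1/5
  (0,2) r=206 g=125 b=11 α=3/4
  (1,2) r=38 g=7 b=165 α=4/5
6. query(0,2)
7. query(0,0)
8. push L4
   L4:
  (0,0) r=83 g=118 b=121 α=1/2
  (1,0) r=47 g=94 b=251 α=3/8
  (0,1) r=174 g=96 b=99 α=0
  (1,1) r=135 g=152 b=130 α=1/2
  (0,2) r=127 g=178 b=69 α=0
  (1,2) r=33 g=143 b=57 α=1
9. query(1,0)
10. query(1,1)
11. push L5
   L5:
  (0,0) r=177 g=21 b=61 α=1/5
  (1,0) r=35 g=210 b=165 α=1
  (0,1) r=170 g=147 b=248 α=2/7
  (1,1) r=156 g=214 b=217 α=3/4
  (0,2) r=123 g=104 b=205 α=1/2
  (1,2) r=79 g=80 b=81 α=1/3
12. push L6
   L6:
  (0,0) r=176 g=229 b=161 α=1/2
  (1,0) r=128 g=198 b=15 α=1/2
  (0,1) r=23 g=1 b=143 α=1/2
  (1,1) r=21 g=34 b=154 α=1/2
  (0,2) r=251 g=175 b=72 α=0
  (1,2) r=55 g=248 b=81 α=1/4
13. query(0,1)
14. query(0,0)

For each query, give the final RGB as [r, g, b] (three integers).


at x=1,y=0 over L1,L2:
+L1 (α=5/7) → [55, 545/7, 325/7]
+L2 (α=0) → [55, 545/7, 325/7]
→ [55, 78, 46]

(0,2) stack=L1,L2; from [0,0,0]:
L1 α=2/3: [166, 406/3, 80]
L2 α=5/7: [332/7, 146/3, 270/7]
rounded: [47, 49, 39]

(0,2) stack=L1,L2,L3; from [0,0,0]:
L1 α=2/3: [166, 406/3, 80]
L2 α=5/7: [332/7, 146/3, 270/7]
L3 α=3/4: [2329/14, 1271/12, 501/28]
rounded: [166, 106, 18]

at x=0,y=0 over L1,L2,L3:
+L1 (α=3/4) → [189, 126, 513/4]
+L2 (α=1) → [27, 251, 231]
+L3 (α=3/8) → [87/2, 379/2, 1191/8]
= [44, 190, 149]

at x=1,y=0 over L1,L2,L3,L4:
+L1 (α=5/7) → [55, 545/7, 325/7]
+L2 (α=0) → [55, 545/7, 325/7]
+L3 (α=5/8) → [325/4, 3845/28, 3565/56]
+L4 (α=3/8) → [2189/32, 27121/224, 59993/448]
rounded: [68, 121, 134]

at x=1,y=1 over L1,L2,L3,L4:
after L1 α=1/3: [160/3, 31, 40]
after L2 α=3/7: [2224/21, 223/7, 370/7]
after L3 α=1/5: [12361/105, 1599/35, 2243/35]
after L4 α=1/2: [13268/105, 6919/70, 6793/70]
rounded: [126, 99, 97]

query (0,1) [L1,L2,L3,L4,L5,L6] — begin 0,0,0
L1 α=2/3: [56/3, 134/3, 128/3]
L2 α=3/8: [743/12, 2515/24, 1135/24]
L3 α=1/4: [1307/16, 3443/32, 2015/32]
L4 α=0: [1307/16, 3443/32, 2015/32]
L5 α=2/7: [11975/112, 26623/224, 25947/224]
L6 α=1/2: [14551/224, 26847/448, 57979/448]
rounded: [65, 60, 129]

query (0,0) [L1,L2,L3,L4,L5,L6] — begin 0,0,0
after L1 α=3/4: [189, 126, 513/4]
after L2 α=1: [27, 251, 231]
after L3 α=3/8: [87/2, 379/2, 1191/8]
after L4 α=1/2: [253/4, 615/4, 2159/16]
after L5 α=1/5: [86, 636/5, 2403/20]
after L6 α=1/2: [131, 1781/10, 5623/40]
→ [131, 178, 141]
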